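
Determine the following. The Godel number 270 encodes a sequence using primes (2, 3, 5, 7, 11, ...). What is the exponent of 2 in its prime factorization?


Factorize 270 by dividing by 2 repeatedly.
Division steps: 2 divides 270 exactly 1 time(s).
Exponent of 2 = 1

1


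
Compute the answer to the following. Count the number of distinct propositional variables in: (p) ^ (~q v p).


Identify each variable that appears in the formula.
Variables found: p, q
Count = 2

2


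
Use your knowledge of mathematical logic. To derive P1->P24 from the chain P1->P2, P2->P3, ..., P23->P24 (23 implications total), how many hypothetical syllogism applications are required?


With 23 implications in a chain connecting 24 propositions:
P1->P2, P2->P3, ..., P23->P24
Steps needed = (number of implications) - 1 = 23 - 1 = 22

22


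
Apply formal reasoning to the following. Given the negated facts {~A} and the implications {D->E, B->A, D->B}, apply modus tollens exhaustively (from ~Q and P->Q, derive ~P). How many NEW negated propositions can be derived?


Initial negated facts: {~A}
Apply modus tollens to closure:
  ~A and B->A  =>  ~B
  ~B and D->B  =>  ~D
Final negated: {~A, ~B, ~D}
New negations: {~B, ~D}
Count = 2

2


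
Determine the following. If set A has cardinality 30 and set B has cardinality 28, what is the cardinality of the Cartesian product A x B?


The Cartesian product A x B contains all ordered pairs (a, b).
|A x B| = |A| * |B| = 30 * 28 = 840

840


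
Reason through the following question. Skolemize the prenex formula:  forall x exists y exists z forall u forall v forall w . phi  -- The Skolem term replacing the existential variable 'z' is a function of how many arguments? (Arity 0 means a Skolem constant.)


Quantifier prefix: forall x exists y exists z forall u forall v forall w
'z' is existentially quantified at position 3.
Universal variables preceding it: x
Skolem function arity = 1

1


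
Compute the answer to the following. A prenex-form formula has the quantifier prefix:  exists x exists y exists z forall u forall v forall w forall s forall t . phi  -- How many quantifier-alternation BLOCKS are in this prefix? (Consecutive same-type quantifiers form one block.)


Quantifier-type sequence: E E E A A A A A  (A=forall, E=exists)
Group into maximal same-type runs:
  Ex3 | Ax5
Number of blocks = 2

2


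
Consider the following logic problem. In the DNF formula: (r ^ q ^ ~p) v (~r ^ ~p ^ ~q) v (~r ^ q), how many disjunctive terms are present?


A DNF formula is a disjunction of terms (conjunctions).
Terms are separated by v.
Counting the disjuncts: 3 terms.

3


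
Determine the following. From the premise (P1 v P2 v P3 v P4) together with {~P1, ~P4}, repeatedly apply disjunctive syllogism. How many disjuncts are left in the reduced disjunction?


Original disjuncts (4): P1, P2, P3, P4
Negated (eliminate): ~P1, ~P4
Remaining disjuncts: P2, P3
Count = 4 - 2 = 2

2


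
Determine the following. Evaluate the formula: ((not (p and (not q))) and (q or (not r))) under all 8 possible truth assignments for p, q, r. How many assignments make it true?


Check all 8 assignments:
p=0, q=0, r=0: 1
p=0, q=0, r=1: 0
p=0, q=1, r=0: 1
p=0, q=1, r=1: 1
p=1, q=0, r=0: 0
p=1, q=0, r=1: 0
p=1, q=1, r=0: 1
p=1, q=1, r=1: 1
Count of True = 5

5


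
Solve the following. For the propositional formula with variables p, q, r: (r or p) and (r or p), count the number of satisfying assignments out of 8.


Evaluate all 8 assignments for p, q, r:
p=0, q=0, r=0: 0
p=0, q=0, r=1: 1
p=0, q=1, r=0: 0
p=0, q=1, r=1: 1
p=1, q=0, r=0: 1
p=1, q=0, r=1: 1
p=1, q=1, r=0: 1
p=1, q=1, r=1: 1
Satisfying count = 6

6


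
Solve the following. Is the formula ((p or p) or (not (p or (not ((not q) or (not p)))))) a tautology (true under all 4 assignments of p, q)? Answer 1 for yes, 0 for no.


Check all 4 assignments:
p=0, q=0: 1
p=0, q=1: 1
p=1, q=0: 1
p=1, q=1: 1
Satisfying count = 4/4.
Tautology iff count = 4: yes.

1


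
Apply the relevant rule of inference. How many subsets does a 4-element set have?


The power set of a set with n elements has 2^n elements.
|P(S)| = 2^4 = 16

16


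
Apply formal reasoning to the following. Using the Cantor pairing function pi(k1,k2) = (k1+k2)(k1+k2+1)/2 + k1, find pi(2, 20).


k1 + k2 = 22
(k1+k2)(k1+k2+1)/2 = 22 * 23 / 2 = 253
pi = 253 + 2 = 255

255


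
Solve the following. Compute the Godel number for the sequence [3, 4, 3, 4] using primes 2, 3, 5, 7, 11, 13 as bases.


Encode each element as an exponent of the corresponding prime:
  2^3 = 8
  3^4 = 81
  5^3 = 125
  7^4 = 2401
Product = 8 * 81 * 125 * 2401 = 194481000

194481000


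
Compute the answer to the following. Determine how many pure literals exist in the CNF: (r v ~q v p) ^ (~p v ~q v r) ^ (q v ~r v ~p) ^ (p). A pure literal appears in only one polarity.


Check each variable for pure literal status:
p: mixed (not pure)
q: mixed (not pure)
r: mixed (not pure)
Pure literal count = 0

0


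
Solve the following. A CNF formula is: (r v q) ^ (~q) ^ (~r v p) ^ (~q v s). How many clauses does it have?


A CNF formula is a conjunction of clauses.
Clauses are separated by ^.
Counting the conjuncts: 4 clauses.

4


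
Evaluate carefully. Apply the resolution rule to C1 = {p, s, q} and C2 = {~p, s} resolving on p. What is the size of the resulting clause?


Remove p from C1 and ~p from C2.
C1 remainder: {s, q}
C2 remainder: {s}
Union (resolvent): {q, s}
Resolvent has 2 literal(s).

2


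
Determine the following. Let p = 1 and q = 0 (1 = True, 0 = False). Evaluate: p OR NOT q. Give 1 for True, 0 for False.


p = 1, q = 0
Operation: p OR NOT q
Evaluate: 1 OR NOT 0 = 1

1


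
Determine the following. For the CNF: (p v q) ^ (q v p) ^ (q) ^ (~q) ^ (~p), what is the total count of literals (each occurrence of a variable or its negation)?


Counting literals in each clause:
Clause 1: 2 literal(s)
Clause 2: 2 literal(s)
Clause 3: 1 literal(s)
Clause 4: 1 literal(s)
Clause 5: 1 literal(s)
Total = 7

7


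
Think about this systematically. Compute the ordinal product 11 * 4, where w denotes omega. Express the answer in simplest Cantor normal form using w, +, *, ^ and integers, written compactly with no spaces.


Compute 11 * 4.
Ordinal * is associative and left-distributive over +, but NOT commutative; for finite n>1, n*w = w but w*n stays w*n.
Both finite; ordinal * agrees with natural *: 11 * 4 = 44.
Result = 44

44


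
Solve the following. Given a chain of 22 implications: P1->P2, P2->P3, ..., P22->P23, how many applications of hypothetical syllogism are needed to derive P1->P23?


With 22 implications in a chain connecting 23 propositions:
P1->P2, P2->P3, ..., P22->P23
Steps needed = (number of implications) - 1 = 22 - 1 = 21

21


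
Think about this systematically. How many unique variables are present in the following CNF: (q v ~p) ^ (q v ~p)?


Identify each variable that appears in the formula.
Variables found: p, q
Count = 2

2


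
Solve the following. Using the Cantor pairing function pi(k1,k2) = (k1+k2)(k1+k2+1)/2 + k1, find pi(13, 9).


k1 + k2 = 22
(k1+k2)(k1+k2+1)/2 = 22 * 23 / 2 = 253
pi = 253 + 13 = 266

266


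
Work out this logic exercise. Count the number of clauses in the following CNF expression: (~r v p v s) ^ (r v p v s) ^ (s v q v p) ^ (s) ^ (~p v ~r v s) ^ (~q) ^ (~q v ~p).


A CNF formula is a conjunction of clauses.
Clauses are separated by ^.
Counting the conjuncts: 7 clauses.

7


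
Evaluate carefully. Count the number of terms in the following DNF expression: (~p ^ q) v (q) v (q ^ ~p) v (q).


A DNF formula is a disjunction of terms (conjunctions).
Terms are separated by v.
Counting the disjuncts: 4 terms.

4


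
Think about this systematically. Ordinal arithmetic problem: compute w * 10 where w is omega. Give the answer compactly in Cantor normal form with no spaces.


Compute w * 10.
Ordinal * is associative and left-distributive over +, but NOT commutative; for finite n>1, n*w = w but w*n stays w*n.
w * 10 means 10 copies of w concatenated: w*10.
Result = w*10

w*10


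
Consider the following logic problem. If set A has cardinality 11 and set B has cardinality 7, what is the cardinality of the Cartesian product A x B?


The Cartesian product A x B contains all ordered pairs (a, b).
|A x B| = |A| * |B| = 11 * 7 = 77

77


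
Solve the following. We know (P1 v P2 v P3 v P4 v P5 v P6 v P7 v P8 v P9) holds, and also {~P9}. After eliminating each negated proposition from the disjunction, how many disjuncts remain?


Original disjuncts (9): P1, P2, P3, P4, P5, P6, P7, P8, P9
Negated (eliminate): ~P9
Remaining disjuncts: P1, P2, P3, P4, P5, P6, P7, P8
Count = 9 - 1 = 8

8


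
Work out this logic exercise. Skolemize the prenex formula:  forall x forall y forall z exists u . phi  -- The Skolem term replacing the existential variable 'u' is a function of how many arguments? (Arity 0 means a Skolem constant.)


Quantifier prefix: forall x forall y forall z exists u
'u' is existentially quantified at position 4.
Universal variables preceding it: x, y, z
Skolem function arity = 3

3


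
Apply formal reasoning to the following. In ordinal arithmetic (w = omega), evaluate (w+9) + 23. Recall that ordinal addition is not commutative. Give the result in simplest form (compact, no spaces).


Compute (w+9) + 23.
Ordinal + is associative but NOT commutative; for finite n>0, n + w = w but w + n stays w+n.
By associativity: (w+9) + 23 = w + (9+23) = w+32.
Result = w+32

w+32


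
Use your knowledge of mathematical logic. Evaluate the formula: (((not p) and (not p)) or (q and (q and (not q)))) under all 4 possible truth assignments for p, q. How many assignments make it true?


Check all 4 assignments:
p=0, q=0: 1
p=0, q=1: 1
p=1, q=0: 0
p=1, q=1: 0
Count of True = 2

2


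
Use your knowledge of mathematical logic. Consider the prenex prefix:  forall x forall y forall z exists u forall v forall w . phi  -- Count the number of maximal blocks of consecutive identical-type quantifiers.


Quantifier-type sequence: A A A E A A  (A=forall, E=exists)
Group into maximal same-type runs:
  Ax3 | Ex1 | Ax2
Number of blocks = 3

3


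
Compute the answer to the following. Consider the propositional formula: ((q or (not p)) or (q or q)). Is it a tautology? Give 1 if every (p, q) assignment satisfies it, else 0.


Check all 4 assignments:
p=0, q=0: 1
p=0, q=1: 1
p=1, q=0: 0
p=1, q=1: 1
Satisfying count = 3/4.
Tautology iff count = 4: no.

0


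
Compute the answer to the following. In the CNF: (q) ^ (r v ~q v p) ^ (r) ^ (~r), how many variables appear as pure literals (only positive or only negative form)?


Check each variable for pure literal status:
p: pure positive
q: mixed (not pure)
r: mixed (not pure)
Pure literal count = 1

1


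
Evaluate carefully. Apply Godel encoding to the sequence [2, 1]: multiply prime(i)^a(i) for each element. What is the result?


Encode each element as an exponent of the corresponding prime:
  2^2 = 4
  3^1 = 3
Product = 4 * 3 = 12

12


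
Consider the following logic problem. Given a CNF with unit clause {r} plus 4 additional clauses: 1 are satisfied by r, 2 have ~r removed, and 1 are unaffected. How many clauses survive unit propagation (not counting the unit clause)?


Satisfied (removed): 1
Shortened (remain): 2
Unchanged (remain): 1
Remaining = 2 + 1 = 3

3


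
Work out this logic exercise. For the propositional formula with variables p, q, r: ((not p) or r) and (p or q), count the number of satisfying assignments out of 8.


Evaluate all 8 assignments for p, q, r:
p=0, q=0, r=0: 0
p=0, q=0, r=1: 0
p=0, q=1, r=0: 1
p=0, q=1, r=1: 1
p=1, q=0, r=0: 0
p=1, q=0, r=1: 1
p=1, q=1, r=0: 0
p=1, q=1, r=1: 1
Satisfying count = 4

4


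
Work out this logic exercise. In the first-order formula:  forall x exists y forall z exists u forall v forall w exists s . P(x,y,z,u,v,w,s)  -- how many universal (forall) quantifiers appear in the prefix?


Quantifier prefix: forall x exists y forall z exists u forall v forall w exists s
Mark each quantifier type:
  U E U E U U E
Universal count = 4, Existential count = 3
Asked for universal (forall) quantifiers: 4

4


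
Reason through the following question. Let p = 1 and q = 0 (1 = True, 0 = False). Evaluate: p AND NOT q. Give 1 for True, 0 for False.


p = 1, q = 0
Operation: p AND NOT q
Evaluate: 1 AND NOT 0 = 1

1


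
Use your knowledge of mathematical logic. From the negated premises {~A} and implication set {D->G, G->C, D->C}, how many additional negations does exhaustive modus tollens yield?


Initial negated facts: {~A}
Apply modus tollens to closure:
  (no implication fires)
Final negated: {~A}
New negations: {(none)}
Count = 0

0


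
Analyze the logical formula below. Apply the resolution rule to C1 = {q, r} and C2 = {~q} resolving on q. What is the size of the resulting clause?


Remove q from C1 and ~q from C2.
C1 remainder: {r}
C2 remainder: {}
Union (resolvent): {r}
Resolvent has 1 literal(s).

1


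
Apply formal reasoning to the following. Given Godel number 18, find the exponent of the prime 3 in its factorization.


Factorize 18 by dividing by 3 repeatedly.
Division steps: 3 divides 18 exactly 2 time(s).
Exponent of 3 = 2

2


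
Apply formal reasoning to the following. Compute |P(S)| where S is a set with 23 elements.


The power set of a set with n elements has 2^n elements.
|P(S)| = 2^23 = 8388608

8388608


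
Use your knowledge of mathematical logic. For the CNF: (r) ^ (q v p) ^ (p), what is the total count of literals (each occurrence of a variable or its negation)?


Counting literals in each clause:
Clause 1: 1 literal(s)
Clause 2: 2 literal(s)
Clause 3: 1 literal(s)
Total = 4

4


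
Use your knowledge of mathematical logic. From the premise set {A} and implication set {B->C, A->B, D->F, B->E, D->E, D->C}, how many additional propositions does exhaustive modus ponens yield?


Initial facts: {A}
Apply modus ponens to closure:
  A and A->B  =>  B
  B and B->E  =>  E
  B and B->C  =>  C
Final known: {A, B, C, E}
New propositions: {B, C, E}
Count = 3

3


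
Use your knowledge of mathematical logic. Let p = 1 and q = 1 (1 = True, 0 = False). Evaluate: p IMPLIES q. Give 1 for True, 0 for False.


p = 1, q = 1
Operation: p IMPLIES q
Evaluate: 1 IMPLIES 1 = 1

1


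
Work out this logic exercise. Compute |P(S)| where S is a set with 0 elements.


The power set of a set with n elements has 2^n elements.
|P(S)| = 2^0 = 1

1


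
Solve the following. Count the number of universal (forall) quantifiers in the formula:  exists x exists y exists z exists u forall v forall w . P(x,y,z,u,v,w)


Quantifier prefix: exists x exists y exists z exists u forall v forall w
Mark each quantifier type:
  E E E E U U
Universal count = 2, Existential count = 4
Asked for universal (forall) quantifiers: 2

2


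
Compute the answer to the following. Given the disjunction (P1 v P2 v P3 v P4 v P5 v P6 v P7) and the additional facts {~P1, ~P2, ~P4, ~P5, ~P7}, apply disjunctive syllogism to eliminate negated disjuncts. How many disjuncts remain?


Original disjuncts (7): P1, P2, P3, P4, P5, P6, P7
Negated (eliminate): ~P1, ~P2, ~P4, ~P5, ~P7
Remaining disjuncts: P3, P6
Count = 7 - 5 = 2

2


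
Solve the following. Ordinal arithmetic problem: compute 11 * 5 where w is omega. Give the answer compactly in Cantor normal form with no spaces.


Compute 11 * 5.
Ordinal * is associative and left-distributive over +, but NOT commutative; for finite n>1, n*w = w but w*n stays w*n.
Both finite; ordinal * agrees with natural *: 11 * 5 = 55.
Result = 55

55


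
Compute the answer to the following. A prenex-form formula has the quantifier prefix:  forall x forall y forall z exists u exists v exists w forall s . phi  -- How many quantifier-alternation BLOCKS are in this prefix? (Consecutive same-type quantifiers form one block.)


Quantifier-type sequence: A A A E E E A  (A=forall, E=exists)
Group into maximal same-type runs:
  Ax3 | Ex3 | Ax1
Number of blocks = 3

3


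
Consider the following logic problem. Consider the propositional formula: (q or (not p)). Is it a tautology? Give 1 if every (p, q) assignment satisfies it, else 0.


Check all 4 assignments:
p=0, q=0: 1
p=0, q=1: 1
p=1, q=0: 0
p=1, q=1: 1
Satisfying count = 3/4.
Tautology iff count = 4: no.

0


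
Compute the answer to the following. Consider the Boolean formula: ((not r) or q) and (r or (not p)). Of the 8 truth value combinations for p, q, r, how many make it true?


Evaluate all 8 assignments for p, q, r:
p=0, q=0, r=0: 1
p=0, q=0, r=1: 0
p=0, q=1, r=0: 1
p=0, q=1, r=1: 1
p=1, q=0, r=0: 0
p=1, q=0, r=1: 0
p=1, q=1, r=0: 0
p=1, q=1, r=1: 1
Satisfying count = 4

4


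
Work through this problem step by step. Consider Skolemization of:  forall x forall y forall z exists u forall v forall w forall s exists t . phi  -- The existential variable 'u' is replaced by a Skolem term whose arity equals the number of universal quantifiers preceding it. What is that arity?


Quantifier prefix: forall x forall y forall z exists u forall v forall w forall s exists t
'u' is existentially quantified at position 4.
Universal variables preceding it: x, y, z
Skolem function arity = 3

3


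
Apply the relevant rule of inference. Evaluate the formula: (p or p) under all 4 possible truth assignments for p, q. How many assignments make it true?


Check all 4 assignments:
p=0, q=0: 0
p=0, q=1: 0
p=1, q=0: 1
p=1, q=1: 1
Count of True = 2

2


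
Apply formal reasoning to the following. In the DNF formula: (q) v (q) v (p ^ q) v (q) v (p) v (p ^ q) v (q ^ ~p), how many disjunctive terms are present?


A DNF formula is a disjunction of terms (conjunctions).
Terms are separated by v.
Counting the disjuncts: 7 terms.

7


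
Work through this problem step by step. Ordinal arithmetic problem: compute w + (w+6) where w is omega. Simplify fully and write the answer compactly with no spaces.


Compute w + (w+6).
Ordinal + is associative but NOT commutative; for finite n>0, n + w = w but w + n stays w+n.
w + (w+6) = (w+w) + 6 = w*2+6.
Result = w*2+6

w*2+6


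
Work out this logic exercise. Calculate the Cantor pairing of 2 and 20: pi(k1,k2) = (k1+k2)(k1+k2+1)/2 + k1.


k1 + k2 = 22
(k1+k2)(k1+k2+1)/2 = 22 * 23 / 2 = 253
pi = 253 + 2 = 255

255


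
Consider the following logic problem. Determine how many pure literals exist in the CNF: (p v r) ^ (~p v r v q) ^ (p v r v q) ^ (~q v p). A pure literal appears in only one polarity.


Check each variable for pure literal status:
p: mixed (not pure)
q: mixed (not pure)
r: pure positive
Pure literal count = 1

1


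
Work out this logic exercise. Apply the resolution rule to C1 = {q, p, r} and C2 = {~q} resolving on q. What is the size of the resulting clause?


Remove q from C1 and ~q from C2.
C1 remainder: {p, r}
C2 remainder: {}
Union (resolvent): {p, r}
Resolvent has 2 literal(s).

2


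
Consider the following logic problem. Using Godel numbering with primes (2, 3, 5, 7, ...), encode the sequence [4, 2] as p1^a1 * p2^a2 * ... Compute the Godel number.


Encode each element as an exponent of the corresponding prime:
  2^4 = 16
  3^2 = 9
Product = 16 * 9 = 144

144


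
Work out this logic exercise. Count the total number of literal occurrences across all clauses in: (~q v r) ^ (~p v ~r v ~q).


Counting literals in each clause:
Clause 1: 2 literal(s)
Clause 2: 3 literal(s)
Total = 5

5


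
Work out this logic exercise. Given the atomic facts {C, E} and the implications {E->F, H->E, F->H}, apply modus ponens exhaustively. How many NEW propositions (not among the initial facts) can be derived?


Initial facts: {C, E}
Apply modus ponens to closure:
  E and E->F  =>  F
  F and F->H  =>  H
Final known: {C, E, F, H}
New propositions: {F, H}
Count = 2

2


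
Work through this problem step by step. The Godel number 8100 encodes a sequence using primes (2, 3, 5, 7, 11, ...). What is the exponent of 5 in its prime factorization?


Factorize 8100 by dividing by 5 repeatedly.
Division steps: 5 divides 8100 exactly 2 time(s).
Exponent of 5 = 2

2


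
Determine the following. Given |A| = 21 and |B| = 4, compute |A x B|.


The Cartesian product A x B contains all ordered pairs (a, b).
|A x B| = |A| * |B| = 21 * 4 = 84

84


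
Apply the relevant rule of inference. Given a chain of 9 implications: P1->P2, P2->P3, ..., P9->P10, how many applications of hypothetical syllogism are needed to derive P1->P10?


With 9 implications in a chain connecting 10 propositions:
P1->P2, P2->P3, ..., P9->P10
Steps needed = (number of implications) - 1 = 9 - 1 = 8

8


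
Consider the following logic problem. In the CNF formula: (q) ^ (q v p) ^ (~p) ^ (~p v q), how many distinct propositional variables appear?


Identify each variable that appears in the formula.
Variables found: p, q
Count = 2

2


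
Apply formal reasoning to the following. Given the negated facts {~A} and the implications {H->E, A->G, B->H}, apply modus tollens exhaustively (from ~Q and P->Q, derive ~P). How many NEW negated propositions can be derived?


Initial negated facts: {~A}
Apply modus tollens to closure:
  (no implication fires)
Final negated: {~A}
New negations: {(none)}
Count = 0

0


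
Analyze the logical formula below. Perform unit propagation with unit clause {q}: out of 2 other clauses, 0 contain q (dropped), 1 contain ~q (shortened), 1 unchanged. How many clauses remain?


Satisfied (removed): 0
Shortened (remain): 1
Unchanged (remain): 1
Remaining = 1 + 1 = 2

2


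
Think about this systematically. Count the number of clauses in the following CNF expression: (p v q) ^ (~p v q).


A CNF formula is a conjunction of clauses.
Clauses are separated by ^.
Counting the conjuncts: 2 clauses.

2


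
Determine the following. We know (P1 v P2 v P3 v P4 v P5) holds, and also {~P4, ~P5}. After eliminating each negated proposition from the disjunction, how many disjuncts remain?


Original disjuncts (5): P1, P2, P3, P4, P5
Negated (eliminate): ~P4, ~P5
Remaining disjuncts: P1, P2, P3
Count = 5 - 2 = 3

3


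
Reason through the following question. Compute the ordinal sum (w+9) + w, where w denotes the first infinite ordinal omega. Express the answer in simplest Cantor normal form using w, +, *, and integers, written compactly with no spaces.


Compute (w+9) + w.
Ordinal + is associative but NOT commutative; for finite n>0, n + w = w but w + n stays w+n.
(w+9) + w = w + (9+w) = w + w = w*2 (the finite tail 9 is absorbed by the right w).
Result = w*2

w*2


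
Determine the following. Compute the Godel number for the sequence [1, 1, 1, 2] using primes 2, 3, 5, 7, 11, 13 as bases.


Encode each element as an exponent of the corresponding prime:
  2^1 = 2
  3^1 = 3
  5^1 = 5
  7^2 = 49
Product = 2 * 3 * 5 * 49 = 1470

1470


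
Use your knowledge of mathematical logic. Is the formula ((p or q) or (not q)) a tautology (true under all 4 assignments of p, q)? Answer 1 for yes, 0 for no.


Check all 4 assignments:
p=0, q=0: 1
p=0, q=1: 1
p=1, q=0: 1
p=1, q=1: 1
Satisfying count = 4/4.
Tautology iff count = 4: yes.

1


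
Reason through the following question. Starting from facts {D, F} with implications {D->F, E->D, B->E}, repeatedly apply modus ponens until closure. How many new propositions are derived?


Initial facts: {D, F}
Apply modus ponens to closure:
  (no implication fires)
Final known: {D, F}
New propositions: {(none)}
Count = 0

0


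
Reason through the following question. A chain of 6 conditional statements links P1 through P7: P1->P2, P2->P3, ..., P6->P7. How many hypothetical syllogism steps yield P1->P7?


With 6 implications in a chain connecting 7 propositions:
P1->P2, P2->P3, ..., P6->P7
Steps needed = (number of implications) - 1 = 6 - 1 = 5

5


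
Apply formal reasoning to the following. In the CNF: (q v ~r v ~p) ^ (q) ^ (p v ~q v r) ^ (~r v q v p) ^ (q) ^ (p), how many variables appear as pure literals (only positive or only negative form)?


Check each variable for pure literal status:
p: mixed (not pure)
q: mixed (not pure)
r: mixed (not pure)
Pure literal count = 0

0


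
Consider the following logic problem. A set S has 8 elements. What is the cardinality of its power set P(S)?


The power set of a set with n elements has 2^n elements.
|P(S)| = 2^8 = 256

256


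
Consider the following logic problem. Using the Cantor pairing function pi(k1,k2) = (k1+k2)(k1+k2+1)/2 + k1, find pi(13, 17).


k1 + k2 = 30
(k1+k2)(k1+k2+1)/2 = 30 * 31 / 2 = 465
pi = 465 + 13 = 478

478


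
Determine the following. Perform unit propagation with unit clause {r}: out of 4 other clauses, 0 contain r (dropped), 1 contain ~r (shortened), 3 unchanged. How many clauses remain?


Satisfied (removed): 0
Shortened (remain): 1
Unchanged (remain): 3
Remaining = 1 + 3 = 4

4


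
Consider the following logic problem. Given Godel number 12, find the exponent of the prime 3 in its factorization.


Factorize 12 by dividing by 3 repeatedly.
Division steps: 3 divides 12 exactly 1 time(s).
Exponent of 3 = 1

1


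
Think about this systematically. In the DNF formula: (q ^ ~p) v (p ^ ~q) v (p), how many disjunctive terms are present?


A DNF formula is a disjunction of terms (conjunctions).
Terms are separated by v.
Counting the disjuncts: 3 terms.

3


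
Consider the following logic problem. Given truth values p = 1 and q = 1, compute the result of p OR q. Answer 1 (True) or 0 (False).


p = 1, q = 1
Operation: p OR q
Evaluate: 1 OR 1 = 1

1


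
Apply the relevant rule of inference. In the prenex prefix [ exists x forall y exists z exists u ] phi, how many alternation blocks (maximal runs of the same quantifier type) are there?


Quantifier-type sequence: E A E E  (A=forall, E=exists)
Group into maximal same-type runs:
  Ex1 | Ax1 | Ex2
Number of blocks = 3

3


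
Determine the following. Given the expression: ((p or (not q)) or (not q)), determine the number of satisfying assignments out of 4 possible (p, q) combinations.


Check all 4 assignments:
p=0, q=0: 1
p=0, q=1: 0
p=1, q=0: 1
p=1, q=1: 1
Count of True = 3

3


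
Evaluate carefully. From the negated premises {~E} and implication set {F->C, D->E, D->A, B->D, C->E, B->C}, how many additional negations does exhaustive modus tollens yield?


Initial negated facts: {~E}
Apply modus tollens to closure:
  ~E and D->E  =>  ~D
  ~D and B->D  =>  ~B
  ~E and C->E  =>  ~C
  ~C and F->C  =>  ~F
Final negated: {~B, ~C, ~D, ~E, ~F}
New negations: {~B, ~C, ~D, ~F}
Count = 4

4


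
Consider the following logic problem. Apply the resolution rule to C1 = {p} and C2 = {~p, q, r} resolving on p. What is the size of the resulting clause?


Remove p from C1 and ~p from C2.
C1 remainder: {}
C2 remainder: {q, r}
Union (resolvent): {q, r}
Resolvent has 2 literal(s).

2


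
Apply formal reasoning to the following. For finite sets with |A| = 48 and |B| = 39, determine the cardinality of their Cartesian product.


The Cartesian product A x B contains all ordered pairs (a, b).
|A x B| = |A| * |B| = 48 * 39 = 1872

1872


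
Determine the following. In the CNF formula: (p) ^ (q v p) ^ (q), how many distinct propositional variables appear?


Identify each variable that appears in the formula.
Variables found: p, q
Count = 2

2


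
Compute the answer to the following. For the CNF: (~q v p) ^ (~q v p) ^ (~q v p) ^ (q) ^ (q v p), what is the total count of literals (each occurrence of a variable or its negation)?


Counting literals in each clause:
Clause 1: 2 literal(s)
Clause 2: 2 literal(s)
Clause 3: 2 literal(s)
Clause 4: 1 literal(s)
Clause 5: 2 literal(s)
Total = 9

9


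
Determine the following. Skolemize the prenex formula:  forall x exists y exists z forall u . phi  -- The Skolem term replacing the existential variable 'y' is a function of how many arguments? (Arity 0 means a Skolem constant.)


Quantifier prefix: forall x exists y exists z forall u
'y' is existentially quantified at position 2.
Universal variables preceding it: x
Skolem function arity = 1

1


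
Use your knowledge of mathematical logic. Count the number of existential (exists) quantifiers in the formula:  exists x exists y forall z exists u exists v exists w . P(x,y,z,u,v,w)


Quantifier prefix: exists x exists y forall z exists u exists v exists w
Mark each quantifier type:
  E E U E E E
Universal count = 1, Existential count = 5
Asked for existential (exists) quantifiers: 5

5


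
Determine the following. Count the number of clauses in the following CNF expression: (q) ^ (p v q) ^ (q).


A CNF formula is a conjunction of clauses.
Clauses are separated by ^.
Counting the conjuncts: 3 clauses.

3


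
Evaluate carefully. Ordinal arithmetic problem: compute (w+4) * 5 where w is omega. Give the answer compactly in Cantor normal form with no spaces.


Compute (w+4) * 5.
Ordinal * is associative and left-distributive over +, but NOT commutative; for finite n>1, n*w = w but w*n stays w*n.
(w+4) * 5 = (w+4) repeated 5 times. Each intermediate +4 is absorbed by the following w; only the last survives: w*5+4.
Result = w*5+4

w*5+4


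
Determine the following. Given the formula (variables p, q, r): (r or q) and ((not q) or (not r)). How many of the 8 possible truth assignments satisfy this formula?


Evaluate all 8 assignments for p, q, r:
p=0, q=0, r=0: 0
p=0, q=0, r=1: 1
p=0, q=1, r=0: 1
p=0, q=1, r=1: 0
p=1, q=0, r=0: 0
p=1, q=0, r=1: 1
p=1, q=1, r=0: 1
p=1, q=1, r=1: 0
Satisfying count = 4

4


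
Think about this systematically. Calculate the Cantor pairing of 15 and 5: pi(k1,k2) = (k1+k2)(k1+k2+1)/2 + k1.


k1 + k2 = 20
(k1+k2)(k1+k2+1)/2 = 20 * 21 / 2 = 210
pi = 210 + 15 = 225

225


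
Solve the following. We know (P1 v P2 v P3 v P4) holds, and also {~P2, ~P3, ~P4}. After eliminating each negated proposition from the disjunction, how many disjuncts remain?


Original disjuncts (4): P1, P2, P3, P4
Negated (eliminate): ~P2, ~P3, ~P4
Remaining disjuncts: P1
Count = 4 - 3 = 1

1


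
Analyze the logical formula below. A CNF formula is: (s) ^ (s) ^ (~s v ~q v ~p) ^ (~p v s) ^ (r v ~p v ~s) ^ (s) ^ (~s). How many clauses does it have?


A CNF formula is a conjunction of clauses.
Clauses are separated by ^.
Counting the conjuncts: 7 clauses.

7


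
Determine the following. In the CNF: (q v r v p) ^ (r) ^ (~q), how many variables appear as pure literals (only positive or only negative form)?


Check each variable for pure literal status:
p: pure positive
q: mixed (not pure)
r: pure positive
Pure literal count = 2

2


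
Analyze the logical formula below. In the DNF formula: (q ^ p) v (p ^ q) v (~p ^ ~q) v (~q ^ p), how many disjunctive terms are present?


A DNF formula is a disjunction of terms (conjunctions).
Terms are separated by v.
Counting the disjuncts: 4 terms.

4


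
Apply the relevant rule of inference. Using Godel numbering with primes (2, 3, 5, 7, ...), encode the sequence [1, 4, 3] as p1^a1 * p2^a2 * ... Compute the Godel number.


Encode each element as an exponent of the corresponding prime:
  2^1 = 2
  3^4 = 81
  5^3 = 125
Product = 2 * 81 * 125 = 20250

20250


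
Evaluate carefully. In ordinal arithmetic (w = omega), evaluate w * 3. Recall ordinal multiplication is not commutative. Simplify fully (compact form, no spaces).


Compute w * 3.
Ordinal * is associative and left-distributive over +, but NOT commutative; for finite n>1, n*w = w but w*n stays w*n.
w * 3 means 3 copies of w concatenated: w*3.
Result = w*3

w*3


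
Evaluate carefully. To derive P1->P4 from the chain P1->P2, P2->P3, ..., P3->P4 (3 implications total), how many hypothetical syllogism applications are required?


With 3 implications in a chain connecting 4 propositions:
P1->P2, P2->P3, ..., P3->P4
Steps needed = (number of implications) - 1 = 3 - 1 = 2

2


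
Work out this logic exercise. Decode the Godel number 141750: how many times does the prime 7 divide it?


Factorize 141750 by dividing by 7 repeatedly.
Division steps: 7 divides 141750 exactly 1 time(s).
Exponent of 7 = 1

1


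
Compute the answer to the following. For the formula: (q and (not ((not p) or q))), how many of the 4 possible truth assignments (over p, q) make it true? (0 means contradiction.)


Check all 4 assignments:
p=0, q=0: 0
p=0, q=1: 0
p=1, q=0: 0
p=1, q=1: 0
Count of True = 0

0


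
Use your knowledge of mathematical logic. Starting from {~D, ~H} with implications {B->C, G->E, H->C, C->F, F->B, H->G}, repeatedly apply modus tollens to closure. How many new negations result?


Initial negated facts: {~D, ~H}
Apply modus tollens to closure:
  (no implication fires)
Final negated: {~D, ~H}
New negations: {(none)}
Count = 0

0


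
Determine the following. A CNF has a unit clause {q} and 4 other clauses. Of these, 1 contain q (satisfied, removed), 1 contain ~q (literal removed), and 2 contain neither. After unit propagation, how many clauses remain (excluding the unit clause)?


Satisfied (removed): 1
Shortened (remain): 1
Unchanged (remain): 2
Remaining = 1 + 2 = 3

3


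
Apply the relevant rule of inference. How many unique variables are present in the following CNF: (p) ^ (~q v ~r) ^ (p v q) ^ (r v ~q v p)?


Identify each variable that appears in the formula.
Variables found: p, q, r
Count = 3

3


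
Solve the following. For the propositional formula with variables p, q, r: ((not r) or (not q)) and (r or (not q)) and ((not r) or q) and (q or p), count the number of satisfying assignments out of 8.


Evaluate all 8 assignments for p, q, r:
p=0, q=0, r=0: 0
p=0, q=0, r=1: 0
p=0, q=1, r=0: 0
p=0, q=1, r=1: 0
p=1, q=0, r=0: 1
p=1, q=0, r=1: 0
p=1, q=1, r=0: 0
p=1, q=1, r=1: 0
Satisfying count = 1

1


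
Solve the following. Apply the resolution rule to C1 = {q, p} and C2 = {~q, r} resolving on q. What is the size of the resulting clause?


Remove q from C1 and ~q from C2.
C1 remainder: {p}
C2 remainder: {r}
Union (resolvent): {p, r}
Resolvent has 2 literal(s).

2


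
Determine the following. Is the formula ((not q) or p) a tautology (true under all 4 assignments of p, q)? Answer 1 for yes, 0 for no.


Check all 4 assignments:
p=0, q=0: 1
p=0, q=1: 0
p=1, q=0: 1
p=1, q=1: 1
Satisfying count = 3/4.
Tautology iff count = 4: no.

0


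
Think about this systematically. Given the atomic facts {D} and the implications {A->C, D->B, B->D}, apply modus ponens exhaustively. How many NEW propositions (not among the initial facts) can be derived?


Initial facts: {D}
Apply modus ponens to closure:
  D and D->B  =>  B
Final known: {B, D}
New propositions: {B}
Count = 1

1


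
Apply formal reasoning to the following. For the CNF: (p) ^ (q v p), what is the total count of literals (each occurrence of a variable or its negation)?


Counting literals in each clause:
Clause 1: 1 literal(s)
Clause 2: 2 literal(s)
Total = 3

3


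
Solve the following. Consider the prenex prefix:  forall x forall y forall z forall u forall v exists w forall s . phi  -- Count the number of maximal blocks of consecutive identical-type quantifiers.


Quantifier-type sequence: A A A A A E A  (A=forall, E=exists)
Group into maximal same-type runs:
  Ax5 | Ex1 | Ax1
Number of blocks = 3

3


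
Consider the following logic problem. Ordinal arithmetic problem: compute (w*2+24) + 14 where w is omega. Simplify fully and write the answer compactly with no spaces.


Compute (w*2+24) + 14.
Ordinal + is associative but NOT commutative; for finite n>0, n + w = w but w + n stays w+n.
By associativity: (w*2+24) + 14 = w*2 + (24+14) = w*2+38.
Result = w*2+38

w*2+38


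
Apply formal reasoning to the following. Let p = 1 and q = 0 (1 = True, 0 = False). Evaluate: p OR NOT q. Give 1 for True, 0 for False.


p = 1, q = 0
Operation: p OR NOT q
Evaluate: 1 OR NOT 0 = 1

1


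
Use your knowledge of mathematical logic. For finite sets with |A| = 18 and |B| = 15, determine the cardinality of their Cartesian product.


The Cartesian product A x B contains all ordered pairs (a, b).
|A x B| = |A| * |B| = 18 * 15 = 270

270


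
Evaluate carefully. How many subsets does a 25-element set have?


The power set of a set with n elements has 2^n elements.
|P(S)| = 2^25 = 33554432

33554432


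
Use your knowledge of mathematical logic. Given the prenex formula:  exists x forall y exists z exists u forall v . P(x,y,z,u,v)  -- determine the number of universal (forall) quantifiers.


Quantifier prefix: exists x forall y exists z exists u forall v
Mark each quantifier type:
  E U E E U
Universal count = 2, Existential count = 3
Asked for universal (forall) quantifiers: 2

2


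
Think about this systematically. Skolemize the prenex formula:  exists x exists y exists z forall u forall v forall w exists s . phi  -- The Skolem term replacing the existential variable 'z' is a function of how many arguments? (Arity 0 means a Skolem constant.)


Quantifier prefix: exists x exists y exists z forall u forall v forall w exists s
'z' is existentially quantified at position 3.
No universal quantifiers precede it.
Skolem function arity = 0 (a Skolem constant)

0


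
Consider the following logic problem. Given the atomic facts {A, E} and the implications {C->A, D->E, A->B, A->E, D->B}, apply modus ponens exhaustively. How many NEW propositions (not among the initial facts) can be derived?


Initial facts: {A, E}
Apply modus ponens to closure:
  A and A->B  =>  B
Final known: {A, B, E}
New propositions: {B}
Count = 1

1


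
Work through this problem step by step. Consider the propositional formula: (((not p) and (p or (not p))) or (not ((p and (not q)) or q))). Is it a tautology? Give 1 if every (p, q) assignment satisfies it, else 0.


Check all 4 assignments:
p=0, q=0: 1
p=0, q=1: 1
p=1, q=0: 0
p=1, q=1: 0
Satisfying count = 2/4.
Tautology iff count = 4: no.

0


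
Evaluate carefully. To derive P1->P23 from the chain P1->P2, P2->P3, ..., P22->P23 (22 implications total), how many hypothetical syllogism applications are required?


With 22 implications in a chain connecting 23 propositions:
P1->P2, P2->P3, ..., P22->P23
Steps needed = (number of implications) - 1 = 22 - 1 = 21

21


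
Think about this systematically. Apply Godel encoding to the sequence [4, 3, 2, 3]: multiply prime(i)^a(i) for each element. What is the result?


Encode each element as an exponent of the corresponding prime:
  2^4 = 16
  3^3 = 27
  5^2 = 25
  7^3 = 343
Product = 16 * 27 * 25 * 343 = 3704400

3704400


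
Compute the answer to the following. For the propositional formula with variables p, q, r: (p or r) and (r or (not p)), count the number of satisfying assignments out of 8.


Evaluate all 8 assignments for p, q, r:
p=0, q=0, r=0: 0
p=0, q=0, r=1: 1
p=0, q=1, r=0: 0
p=0, q=1, r=1: 1
p=1, q=0, r=0: 0
p=1, q=0, r=1: 1
p=1, q=1, r=0: 0
p=1, q=1, r=1: 1
Satisfying count = 4

4


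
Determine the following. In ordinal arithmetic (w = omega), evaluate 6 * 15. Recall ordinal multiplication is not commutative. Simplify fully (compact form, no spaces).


Compute 6 * 15.
Ordinal * is associative and left-distributive over +, but NOT commutative; for finite n>1, n*w = w but w*n stays w*n.
Both finite; ordinal * agrees with natural *: 6 * 15 = 90.
Result = 90

90


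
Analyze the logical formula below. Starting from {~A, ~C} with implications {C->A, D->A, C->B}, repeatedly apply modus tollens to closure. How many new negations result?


Initial negated facts: {~A, ~C}
Apply modus tollens to closure:
  ~A and D->A  =>  ~D
Final negated: {~A, ~C, ~D}
New negations: {~D}
Count = 1

1


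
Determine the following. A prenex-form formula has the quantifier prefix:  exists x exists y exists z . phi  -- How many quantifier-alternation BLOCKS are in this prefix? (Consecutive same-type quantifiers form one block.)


Quantifier-type sequence: E E E  (A=forall, E=exists)
Group into maximal same-type runs:
  Ex3
Number of blocks = 1

1
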